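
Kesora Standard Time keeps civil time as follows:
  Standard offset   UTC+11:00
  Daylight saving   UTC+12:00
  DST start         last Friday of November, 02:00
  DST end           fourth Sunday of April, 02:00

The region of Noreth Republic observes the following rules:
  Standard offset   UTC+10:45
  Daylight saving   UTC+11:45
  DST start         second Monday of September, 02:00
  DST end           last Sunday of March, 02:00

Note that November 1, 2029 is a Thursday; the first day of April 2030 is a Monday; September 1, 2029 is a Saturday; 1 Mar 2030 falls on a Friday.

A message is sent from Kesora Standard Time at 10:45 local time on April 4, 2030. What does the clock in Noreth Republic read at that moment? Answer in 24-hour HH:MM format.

1 November 2029 is a Thursday, so Fridays fall on 2, 9, 16, 23, 30; the last is November 30.
1 April 2030 is a Monday, so the first Sunday is April 7 and the fourth is April 28.
April 4, 2030 falls between 30 November 2029 and 28 April 2030, so daylight saving is in effect and Kesora Standard Time is at UTC+12:00.
10:45 Kesora Standard Time − 12h = 22:45 UTC (rolling into the previous day, 3 April 2030).
1 September 2029 is a Saturday, so the first Monday is September 3 and the second is September 10.
1 March 2030 is a Friday, so Sundays fall on 3, 10, 17, 24, 31; the last is March 31.
At the standard offset (UTC+10:45), 22:45 UTC + 10h45m = 09:30 Noreth Republic standard time (rolling into the next day, 4 April 2030).
Daylight saving runs 10 September 2029 – 31 March 2030; the standard-time date in Noreth Republic, April 4, 2030, is outside that window, so Noreth Republic is on standard time at UTC+10:45.
22:45 UTC + 10h45m = 09:30 Noreth Republic (rolling into the next day, 4 April 2030).

09:30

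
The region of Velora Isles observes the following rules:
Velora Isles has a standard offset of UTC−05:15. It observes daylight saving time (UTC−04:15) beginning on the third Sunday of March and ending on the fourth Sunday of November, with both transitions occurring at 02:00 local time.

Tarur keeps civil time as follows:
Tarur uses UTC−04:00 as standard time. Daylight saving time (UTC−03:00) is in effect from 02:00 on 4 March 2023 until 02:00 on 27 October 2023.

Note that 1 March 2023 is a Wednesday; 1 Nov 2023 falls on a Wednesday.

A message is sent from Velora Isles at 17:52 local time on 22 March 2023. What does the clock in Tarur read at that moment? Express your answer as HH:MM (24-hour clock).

19:07

1 March 2023 is a Wednesday, so the first Sunday is March 5 and the third is March 19.
1 November 2023 is a Wednesday, so the first Sunday is November 5 and the fourth is November 26.
22 March 2023 falls between 19 March and 26 November, so daylight saving is in effect and Velora Isles is at UTC−04:15.
17:52 Velora Isles + 4h15m = 22:07 UTC.
At the standard offset (UTC−04:00), 22:07 UTC − 4h = 18:07 Tarur standard time.
The standard-time date in Tarur, 22 March 2023, falls between 4 March and 27 October, so daylight saving is in effect and Tarur is at UTC−03:00.
22:07 UTC − 3h = 19:07 Tarur.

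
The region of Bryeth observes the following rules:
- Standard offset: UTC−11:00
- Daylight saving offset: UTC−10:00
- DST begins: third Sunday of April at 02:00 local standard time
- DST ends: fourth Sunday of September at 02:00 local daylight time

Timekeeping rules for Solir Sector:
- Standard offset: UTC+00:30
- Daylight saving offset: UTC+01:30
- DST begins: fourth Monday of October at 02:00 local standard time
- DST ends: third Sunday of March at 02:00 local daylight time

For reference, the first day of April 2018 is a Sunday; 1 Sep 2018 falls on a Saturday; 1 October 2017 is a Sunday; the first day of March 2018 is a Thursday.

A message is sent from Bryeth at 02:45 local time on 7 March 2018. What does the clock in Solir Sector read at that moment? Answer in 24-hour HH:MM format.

1 April 2018 is a Sunday, so the first Sunday is April 1 and the third is April 15.
1 September 2018 is a Saturday, so the first Sunday is September 2 and the fourth is September 23.
7 March 2018 is outside the daylight-saving period (15 April – 23 September), so Bryeth is on standard time, UTC−11:00.
02:45 Bryeth + 11h = 13:45 UTC.
1 October 2017 is a Sunday, so the first Monday is October 2 and the fourth is October 23.
1 March 2018 is a Thursday, so the first Sunday is March 4 and the third is March 18.
At the standard offset (UTC+00:30), 13:45 UTC + 0h30m = 14:15 Solir Sector standard time.
The standard-time date in Solir Sector, 7 March 2018, lies within the daylight-saving period (23 October 2017 – 18 March 2018), so Solir Sector is on daylight time, UTC+01:30.
13:45 UTC + 1h30m = 15:15 Solir Sector.

15:15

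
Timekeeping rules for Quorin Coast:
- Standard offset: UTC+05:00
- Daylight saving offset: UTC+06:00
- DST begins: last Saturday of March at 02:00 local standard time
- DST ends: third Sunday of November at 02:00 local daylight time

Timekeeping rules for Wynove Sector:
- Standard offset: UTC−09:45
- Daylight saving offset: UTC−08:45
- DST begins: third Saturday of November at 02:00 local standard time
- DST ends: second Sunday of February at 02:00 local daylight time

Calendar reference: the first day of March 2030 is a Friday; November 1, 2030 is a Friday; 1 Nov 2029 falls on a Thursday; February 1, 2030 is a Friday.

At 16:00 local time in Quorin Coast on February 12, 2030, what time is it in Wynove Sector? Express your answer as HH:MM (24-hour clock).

01:15

1 March 2030 is a Friday, so Saturdays fall on 2, 9, 16, 23, 30; the last is March 30.
1 November 2030 is a Friday, so the first Sunday is November 3 and the third is November 17.
February 12, 2030 does not fall between 30 March and 17 November, so daylight saving is not in effect and Quorin Coast is at UTC+05:00.
16:00 Quorin Coast − 5h = 11:00 UTC.
1 November 2029 is a Thursday, so the first Saturday is November 3 and the third is November 17.
1 February 2030 is a Friday, so the first Sunday is February 3 and the second is February 10.
At the standard offset (UTC−09:45), 11:00 UTC − 9h45m = 01:15 Wynove Sector standard time.
The standard-time date in Wynove Sector, February 12, 2030, is outside the daylight-saving period (17 November 2029 – 10 February 2030), so Wynove Sector is on standard time, UTC−09:45.
11:00 UTC − 9h45m = 01:15 Wynove Sector.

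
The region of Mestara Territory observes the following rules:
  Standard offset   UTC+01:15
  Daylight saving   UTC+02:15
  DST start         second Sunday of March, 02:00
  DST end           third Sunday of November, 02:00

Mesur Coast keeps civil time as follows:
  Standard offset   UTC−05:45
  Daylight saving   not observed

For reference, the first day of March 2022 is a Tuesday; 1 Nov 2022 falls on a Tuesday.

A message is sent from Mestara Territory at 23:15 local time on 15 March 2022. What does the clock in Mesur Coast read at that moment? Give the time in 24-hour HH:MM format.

1 March 2022 is a Tuesday, so the first Sunday is March 6 and the second is March 13.
1 November 2022 is a Tuesday, so the first Sunday is November 6 and the third is November 20.
15 March 2022 lies within the daylight-saving period (13 March – 20 November), so Mestara Territory is on daylight time, UTC+02:15.
23:15 Mestara Territory − 2h15m = 21:00 UTC.
Mesur Coast stays on UTC−05:45 all year.
21:00 UTC − 5h45m = 15:15 Mesur Coast.

15:15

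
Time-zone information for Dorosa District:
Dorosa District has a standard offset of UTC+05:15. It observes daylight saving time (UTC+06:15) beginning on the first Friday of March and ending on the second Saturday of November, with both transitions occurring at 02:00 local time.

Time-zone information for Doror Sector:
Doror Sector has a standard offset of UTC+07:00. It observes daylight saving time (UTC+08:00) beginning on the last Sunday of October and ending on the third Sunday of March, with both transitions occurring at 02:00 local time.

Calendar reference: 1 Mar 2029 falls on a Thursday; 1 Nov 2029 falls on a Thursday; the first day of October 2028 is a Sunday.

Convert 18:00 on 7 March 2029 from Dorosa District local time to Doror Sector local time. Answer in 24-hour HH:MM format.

19:45

1 March 2029 is a Thursday, so the first Friday is March 2.
1 November 2029 is a Thursday, so the first Saturday is November 3 and the second is November 10.
Daylight saving runs 2 March – 10 November; 7 March 2029 is inside that window, so Dorosa District is at UTC+06:15.
18:00 Dorosa District − 6h15m = 11:45 UTC.
1 October 2028 is a Sunday, so Sundays fall on 1, 8, 15, 22, 29; the last is October 29.
1 March 2029 is a Thursday, so the first Sunday is March 4 and the third is March 18.
At the standard offset (UTC+07:00), 11:45 UTC + 7h = 18:45 Doror Sector standard time.
The standard-time date in Doror Sector, 7 March 2029, falls between 29 October 2028 and 18 March 2029, so daylight saving is in effect and Doror Sector is at UTC+08:00.
11:45 UTC + 8h = 19:45 Doror Sector.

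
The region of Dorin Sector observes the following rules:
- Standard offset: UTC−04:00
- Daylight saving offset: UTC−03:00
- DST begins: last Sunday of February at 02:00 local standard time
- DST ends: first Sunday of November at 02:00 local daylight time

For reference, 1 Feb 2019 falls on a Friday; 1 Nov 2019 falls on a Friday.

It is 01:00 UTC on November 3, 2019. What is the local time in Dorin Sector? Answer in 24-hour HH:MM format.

1 February 2019 is a Friday, so Sundays fall on 3, 10, 17, 24; the last is February 24.
1 November 2019 is a Friday, so the first Sunday is November 3.
At the standard offset (UTC−04:00), 01:00 UTC − 4h = 21:00 Dorin Sector standard time (rolling into the previous day, 2 November 2019).
The standard-time date in Dorin Sector, November 2, 2019, falls between 24 February and 3 November, so daylight saving is in effect and Dorin Sector is at UTC−03:00.
01:00 UTC − 3h = 22:00 local (rolling into the previous day, 2 November 2019).

22:00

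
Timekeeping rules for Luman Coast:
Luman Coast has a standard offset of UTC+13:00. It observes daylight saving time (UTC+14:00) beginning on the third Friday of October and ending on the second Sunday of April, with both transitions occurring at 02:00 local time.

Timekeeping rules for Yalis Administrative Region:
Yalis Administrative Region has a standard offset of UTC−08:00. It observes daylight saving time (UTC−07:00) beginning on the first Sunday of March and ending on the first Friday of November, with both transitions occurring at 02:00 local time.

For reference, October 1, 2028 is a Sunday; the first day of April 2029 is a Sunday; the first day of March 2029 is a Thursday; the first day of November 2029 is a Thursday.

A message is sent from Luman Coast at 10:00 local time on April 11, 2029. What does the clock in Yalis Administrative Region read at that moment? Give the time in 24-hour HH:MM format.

14:00

1 October 2028 is a Sunday, so the first Friday is October 6 and the third is October 20.
1 April 2029 is a Sunday, so the first Sunday is April 1 and the second is April 8.
April 11, 2029 is outside the daylight-saving period (20 October 2028 – 8 April 2029), so Luman Coast is on standard time, UTC+13:00.
10:00 Luman Coast − 13h = 21:00 UTC (rolling into the previous day, 10 April 2029).
1 March 2029 is a Thursday, so the first Sunday is March 4.
1 November 2029 is a Thursday, so the first Friday is November 2.
At the standard offset (UTC−08:00), 21:00 UTC − 8h = 13:00 Yalis Administrative Region standard time.
The standard-time date in Yalis Administrative Region, April 10, 2029, falls between 4 March and 2 November, so daylight saving is in effect and Yalis Administrative Region is at UTC−07:00.
21:00 UTC − 7h = 14:00 Yalis Administrative Region.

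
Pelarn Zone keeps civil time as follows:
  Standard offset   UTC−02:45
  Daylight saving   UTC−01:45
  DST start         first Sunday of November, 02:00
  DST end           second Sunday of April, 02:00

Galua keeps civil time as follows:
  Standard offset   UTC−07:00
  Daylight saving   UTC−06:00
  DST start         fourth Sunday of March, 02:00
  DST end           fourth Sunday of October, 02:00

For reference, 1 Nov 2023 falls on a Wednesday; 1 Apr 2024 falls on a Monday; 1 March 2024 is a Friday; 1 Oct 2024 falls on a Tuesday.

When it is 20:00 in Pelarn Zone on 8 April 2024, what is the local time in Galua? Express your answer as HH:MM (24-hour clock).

15:45

1 November 2023 is a Wednesday, so the first Sunday is November 5.
1 April 2024 is a Monday, so the first Sunday is April 7 and the second is April 14.
8 April 2024 falls between 5 November 2023 and 14 April 2024, so daylight saving is in effect and Pelarn Zone is at UTC−01:45.
20:00 Pelarn Zone + 1h45m = 21:45 UTC.
1 March 2024 is a Friday, so the first Sunday is March 3 and the fourth is March 24.
1 October 2024 is a Tuesday, so the first Sunday is October 6 and the fourth is October 27.
At the standard offset (UTC−07:00), 21:45 UTC − 7h = 14:45 Galua standard time.
The standard-time date in Galua, 8 April 2024, falls between 24 March and 27 October, so daylight saving is in effect and Galua is at UTC−06:00.
21:45 UTC − 6h = 15:45 Galua.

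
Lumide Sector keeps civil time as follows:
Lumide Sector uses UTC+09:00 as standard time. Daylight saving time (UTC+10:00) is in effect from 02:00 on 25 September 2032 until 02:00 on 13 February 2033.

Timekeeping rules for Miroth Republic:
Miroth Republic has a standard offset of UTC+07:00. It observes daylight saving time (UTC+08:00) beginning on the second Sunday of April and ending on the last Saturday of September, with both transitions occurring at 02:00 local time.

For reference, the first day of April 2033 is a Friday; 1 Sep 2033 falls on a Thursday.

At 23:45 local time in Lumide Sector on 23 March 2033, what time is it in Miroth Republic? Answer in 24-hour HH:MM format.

21:45

23 March 2033 is outside the daylight-saving period (25 September 2032 – 13 February 2033), so Lumide Sector is on standard time, UTC+09:00.
23:45 Lumide Sector − 9h = 14:45 UTC.
1 April 2033 is a Friday, so the first Sunday is April 3 and the second is April 10.
1 September 2033 is a Thursday, so Saturdays fall on 3, 10, 17, 24; the last is September 24.
At the standard offset (UTC+07:00), 14:45 UTC + 7h = 21:45 Miroth Republic standard time.
Daylight saving runs 10 April – 24 September; the standard-time date in Miroth Republic, 23 March 2033, is outside that window, so Miroth Republic is on standard time at UTC+07:00.
14:45 UTC + 7h = 21:45 Miroth Republic.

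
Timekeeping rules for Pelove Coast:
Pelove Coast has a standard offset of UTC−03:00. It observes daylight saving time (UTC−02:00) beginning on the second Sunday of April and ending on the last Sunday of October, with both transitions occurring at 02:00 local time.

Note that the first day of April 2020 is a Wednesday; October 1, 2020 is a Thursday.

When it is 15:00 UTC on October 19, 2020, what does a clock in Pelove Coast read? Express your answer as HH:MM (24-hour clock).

1 April 2020 is a Wednesday, so the first Sunday is April 5 and the second is April 12.
1 October 2020 is a Thursday, so Sundays fall on 4, 11, 18, 25; the last is October 25.
At the standard offset (UTC−03:00), 15:00 UTC − 3h = 12:00 Pelove Coast standard time.
Daylight saving runs 12 April – 25 October; the standard-time date in Pelove Coast, October 19, 2020, is inside that window, so Pelove Coast is at UTC−02:00.
15:00 UTC − 2h = 13:00 local.

13:00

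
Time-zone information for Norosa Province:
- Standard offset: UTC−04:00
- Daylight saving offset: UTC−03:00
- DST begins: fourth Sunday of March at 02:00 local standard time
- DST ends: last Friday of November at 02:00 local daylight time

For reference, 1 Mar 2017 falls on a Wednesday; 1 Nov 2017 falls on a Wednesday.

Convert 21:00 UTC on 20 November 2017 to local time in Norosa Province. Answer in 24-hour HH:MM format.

18:00

1 March 2017 is a Wednesday, so the first Sunday is March 5 and the fourth is March 26.
1 November 2017 is a Wednesday, so Fridays fall on 3, 10, 17, 24; the last is November 24.
At the standard offset (UTC−04:00), 21:00 UTC − 4h = 17:00 Norosa Province standard time.
The standard-time date in Norosa Province, 20 November 2017, falls between 26 March and 24 November, so daylight saving is in effect and Norosa Province is at UTC−03:00.
21:00 UTC − 3h = 18:00 local.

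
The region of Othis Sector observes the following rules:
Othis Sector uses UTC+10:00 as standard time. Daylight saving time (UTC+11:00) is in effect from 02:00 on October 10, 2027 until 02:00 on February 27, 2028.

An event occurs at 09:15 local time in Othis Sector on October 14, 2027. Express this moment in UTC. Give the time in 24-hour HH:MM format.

22:15

Daylight saving runs 10 October 2027 – 27 February 2028; October 14, 2027 is inside that window, so Othis Sector is at UTC+11:00.
09:15 local − 11h = 22:15 UTC (rolling into the previous day, 13 October 2027).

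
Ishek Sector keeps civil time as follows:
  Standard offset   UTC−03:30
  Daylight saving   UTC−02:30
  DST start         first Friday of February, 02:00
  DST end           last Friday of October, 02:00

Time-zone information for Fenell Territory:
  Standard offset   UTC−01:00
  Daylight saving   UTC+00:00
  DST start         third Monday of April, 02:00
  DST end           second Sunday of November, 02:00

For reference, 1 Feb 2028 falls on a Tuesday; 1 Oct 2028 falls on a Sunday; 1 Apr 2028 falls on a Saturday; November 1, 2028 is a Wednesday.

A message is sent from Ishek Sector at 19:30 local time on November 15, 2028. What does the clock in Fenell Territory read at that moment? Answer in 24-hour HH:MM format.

22:00

1 February 2028 is a Tuesday, so the first Friday is February 4.
1 October 2028 is a Sunday, so Fridays fall on 6, 13, 20, 27; the last is October 27.
November 15, 2028 is outside the daylight-saving period (4 February – 27 October), so Ishek Sector is on standard time, UTC−03:30.
19:30 Ishek Sector + 3h30m = 23:00 UTC.
1 April 2028 is a Saturday, so the first Monday is April 3 and the third is April 17.
1 November 2028 is a Wednesday, so the first Sunday is November 5 and the second is November 12.
At the standard offset (UTC−01:00), 23:00 UTC − 1h = 22:00 Fenell Territory standard time.
Daylight saving runs 17 April – 12 November; the standard-time date in Fenell Territory, November 15, 2028, is outside that window, so Fenell Territory is on standard time at UTC−01:00.
23:00 UTC − 1h = 22:00 Fenell Territory.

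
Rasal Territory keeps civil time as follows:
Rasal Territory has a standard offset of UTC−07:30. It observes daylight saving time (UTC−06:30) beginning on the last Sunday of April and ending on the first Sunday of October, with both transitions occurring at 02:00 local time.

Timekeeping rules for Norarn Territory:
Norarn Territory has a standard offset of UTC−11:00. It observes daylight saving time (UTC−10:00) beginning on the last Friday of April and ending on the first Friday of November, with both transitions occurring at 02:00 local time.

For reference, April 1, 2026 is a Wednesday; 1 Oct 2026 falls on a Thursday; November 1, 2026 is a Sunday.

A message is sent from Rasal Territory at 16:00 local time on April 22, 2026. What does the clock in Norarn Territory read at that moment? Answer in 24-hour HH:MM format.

12:30

1 April 2026 is a Wednesday, so Sundays fall on 5, 12, 19, 26; the last is April 26.
1 October 2026 is a Thursday, so the first Sunday is October 4.
April 22, 2026 does not fall between 26 April and 4 October, so daylight saving is not in effect and Rasal Territory is at UTC−07:30.
16:00 Rasal Territory + 7h30m = 23:30 UTC.
1 April 2026 is a Wednesday, so Fridays fall on 3, 10, 17, 24; the last is April 24.
1 November 2026 is a Sunday, so the first Friday is November 6.
At the standard offset (UTC−11:00), 23:30 UTC − 11h = 12:30 Norarn Territory standard time.
Daylight saving runs 24 April – 6 November; the standard-time date in Norarn Territory, April 22, 2026, is outside that window, so Norarn Territory is on standard time at UTC−11:00.
23:30 UTC − 11h = 12:30 Norarn Territory.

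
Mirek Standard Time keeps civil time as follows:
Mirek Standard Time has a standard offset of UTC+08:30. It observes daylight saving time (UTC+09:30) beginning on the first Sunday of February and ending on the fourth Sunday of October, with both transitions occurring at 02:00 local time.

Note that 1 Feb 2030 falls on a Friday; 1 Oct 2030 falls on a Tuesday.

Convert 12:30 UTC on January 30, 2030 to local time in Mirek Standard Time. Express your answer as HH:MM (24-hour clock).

21:00

1 February 2030 is a Friday, so the first Sunday is February 3.
1 October 2030 is a Tuesday, so the first Sunday is October 6 and the fourth is October 27.
At the standard offset (UTC+08:30), 12:30 UTC + 8h30m = 21:00 Mirek Standard Time standard time.
Daylight saving runs 3 February – 27 October; the standard-time date in Mirek Standard Time, January 30, 2030, is outside that window, so Mirek Standard Time is on standard time at UTC+08:30.
12:30 UTC + 8h30m = 21:00 local.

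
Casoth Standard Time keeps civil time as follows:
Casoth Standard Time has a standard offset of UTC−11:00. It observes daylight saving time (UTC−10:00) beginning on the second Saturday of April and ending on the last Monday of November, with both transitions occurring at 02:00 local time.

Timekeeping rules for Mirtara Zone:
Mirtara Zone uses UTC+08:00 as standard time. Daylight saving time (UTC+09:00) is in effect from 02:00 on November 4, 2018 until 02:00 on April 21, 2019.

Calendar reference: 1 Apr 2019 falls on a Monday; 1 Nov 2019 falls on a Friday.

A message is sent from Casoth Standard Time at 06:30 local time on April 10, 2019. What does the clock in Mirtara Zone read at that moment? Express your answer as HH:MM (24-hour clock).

1 April 2019 is a Monday, so the first Saturday is April 6 and the second is April 13.
1 November 2019 is a Friday, so Mondays fall on 4, 11, 18, 25; the last is November 25.
April 10, 2019 does not fall between 13 April and 25 November, so daylight saving is not in effect and Casoth Standard Time is at UTC−11:00.
06:30 Casoth Standard Time + 11h = 17:30 UTC.
At the standard offset (UTC+08:00), 17:30 UTC + 8h = 01:30 Mirtara Zone standard time (rolling into the next day, 11 April 2019).
The standard-time date in Mirtara Zone, April 11, 2019, falls between 4 November 2018 and 21 April 2019, so daylight saving is in effect and Mirtara Zone is at UTC+09:00.
17:30 UTC + 9h = 02:30 Mirtara Zone (rolling into the next day, 11 April 2019).

02:30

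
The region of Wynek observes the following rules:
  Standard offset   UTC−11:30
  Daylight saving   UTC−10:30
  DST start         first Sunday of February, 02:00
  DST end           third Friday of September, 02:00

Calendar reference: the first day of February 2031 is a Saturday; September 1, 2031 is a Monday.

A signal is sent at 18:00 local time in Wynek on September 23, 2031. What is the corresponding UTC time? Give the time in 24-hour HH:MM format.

1 February 2031 is a Saturday, so the first Sunday is February 2.
1 September 2031 is a Monday, so the first Friday is September 5 and the third is September 19.
Daylight saving runs 2 February – 19 September; September 23, 2031 is outside that window, so Wynek is on standard time at UTC−11:30.
18:00 local + 11h30m = 05:30 UTC (rolling into the next day, 24 September 2031).

05:30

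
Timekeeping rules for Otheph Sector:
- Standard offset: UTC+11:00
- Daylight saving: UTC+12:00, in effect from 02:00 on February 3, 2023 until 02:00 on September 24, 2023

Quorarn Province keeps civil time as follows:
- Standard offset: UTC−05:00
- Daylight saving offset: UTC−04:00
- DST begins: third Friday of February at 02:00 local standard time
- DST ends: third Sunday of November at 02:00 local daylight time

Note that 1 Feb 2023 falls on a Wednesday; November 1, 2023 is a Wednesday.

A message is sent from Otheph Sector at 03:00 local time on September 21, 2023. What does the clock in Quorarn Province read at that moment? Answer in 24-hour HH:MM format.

11:00

September 21, 2023 lies within the daylight-saving period (3 February – 24 September), so Otheph Sector is on daylight time, UTC+12:00.
03:00 Otheph Sector − 12h = 15:00 UTC (rolling into the previous day, 20 September 2023).
1 February 2023 is a Wednesday, so the first Friday is February 3 and the third is February 17.
1 November 2023 is a Wednesday, so the first Sunday is November 5 and the third is November 19.
At the standard offset (UTC−05:00), 15:00 UTC − 5h = 10:00 Quorarn Province standard time.
Daylight saving runs 17 February – 19 November; the standard-time date in Quorarn Province, September 20, 2023, is inside that window, so Quorarn Province is at UTC−04:00.
15:00 UTC − 4h = 11:00 Quorarn Province.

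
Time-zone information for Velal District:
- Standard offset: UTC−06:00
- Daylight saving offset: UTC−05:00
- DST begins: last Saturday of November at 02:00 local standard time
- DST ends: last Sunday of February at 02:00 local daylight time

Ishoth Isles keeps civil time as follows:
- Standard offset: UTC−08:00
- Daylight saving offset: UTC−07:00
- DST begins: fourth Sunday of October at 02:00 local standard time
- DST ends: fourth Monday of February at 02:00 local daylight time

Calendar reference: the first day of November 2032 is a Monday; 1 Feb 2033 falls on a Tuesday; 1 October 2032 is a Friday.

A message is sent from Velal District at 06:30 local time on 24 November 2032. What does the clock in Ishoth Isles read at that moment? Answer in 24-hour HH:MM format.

1 November 2032 is a Monday, so Saturdays fall on 6, 13, 20, 27; the last is November 27.
1 February 2033 is a Tuesday, so Sundays fall on 6, 13, 20, 27; the last is February 27.
Daylight saving runs 27 November 2032 – 27 February 2033; 24 November 2032 is outside that window, so Velal District is on standard time at UTC−06:00.
06:30 Velal District + 6h = 12:30 UTC.
1 October 2032 is a Friday, so the first Sunday is October 3 and the fourth is October 24.
1 February 2033 is a Tuesday, so the first Monday is February 7 and the fourth is February 28.
At the standard offset (UTC−08:00), 12:30 UTC − 8h = 04:30 Ishoth Isles standard time.
The standard-time date in Ishoth Isles, 24 November 2032, falls between 24 October 2032 and 28 February 2033, so daylight saving is in effect and Ishoth Isles is at UTC−07:00.
12:30 UTC − 7h = 05:30 Ishoth Isles.

05:30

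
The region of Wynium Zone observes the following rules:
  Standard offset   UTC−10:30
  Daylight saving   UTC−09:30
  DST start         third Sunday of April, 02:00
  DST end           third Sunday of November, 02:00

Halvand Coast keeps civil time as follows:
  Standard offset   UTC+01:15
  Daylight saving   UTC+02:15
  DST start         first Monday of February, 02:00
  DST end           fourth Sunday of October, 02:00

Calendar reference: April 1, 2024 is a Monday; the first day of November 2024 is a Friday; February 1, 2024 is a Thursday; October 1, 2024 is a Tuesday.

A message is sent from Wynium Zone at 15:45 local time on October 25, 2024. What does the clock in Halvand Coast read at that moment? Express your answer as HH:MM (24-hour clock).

03:30

1 April 2024 is a Monday, so the first Sunday is April 7 and the third is April 21.
1 November 2024 is a Friday, so the first Sunday is November 3 and the third is November 17.
October 25, 2024 falls between 21 April and 17 November, so daylight saving is in effect and Wynium Zone is at UTC−09:30.
15:45 Wynium Zone + 9h30m = 01:15 UTC (rolling into the next day, 26 October 2024).
1 February 2024 is a Thursday, so the first Monday is February 5.
1 October 2024 is a Tuesday, so the first Sunday is October 6 and the fourth is October 27.
At the standard offset (UTC+01:15), 01:15 UTC + 1h15m = 02:30 Halvand Coast standard time.
Daylight saving runs 5 February – 27 October; the standard-time date in Halvand Coast, October 26, 2024, is inside that window, so Halvand Coast is at UTC+02:15.
01:15 UTC + 2h15m = 03:30 Halvand Coast.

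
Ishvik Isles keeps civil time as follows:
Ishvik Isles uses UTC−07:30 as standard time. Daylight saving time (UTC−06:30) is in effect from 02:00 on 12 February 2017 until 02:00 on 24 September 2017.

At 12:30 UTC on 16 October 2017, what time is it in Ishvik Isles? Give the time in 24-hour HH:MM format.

05:00

At the standard offset (UTC−07:30), 12:30 UTC − 7h30m = 05:00 Ishvik Isles standard time.
Daylight saving runs 12 February – 24 September; the standard-time date in Ishvik Isles, 16 October 2017, is outside that window, so Ishvik Isles is on standard time at UTC−07:30.
12:30 UTC − 7h30m = 05:00 local.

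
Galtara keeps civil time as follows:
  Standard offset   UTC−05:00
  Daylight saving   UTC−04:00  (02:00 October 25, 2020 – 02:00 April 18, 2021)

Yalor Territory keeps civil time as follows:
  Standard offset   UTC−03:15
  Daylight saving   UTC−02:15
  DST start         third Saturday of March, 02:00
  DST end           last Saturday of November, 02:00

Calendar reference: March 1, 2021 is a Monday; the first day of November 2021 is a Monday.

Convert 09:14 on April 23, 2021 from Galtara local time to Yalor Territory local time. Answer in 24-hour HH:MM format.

April 23, 2021 does not fall between 25 October 2020 and 18 April 2021, so daylight saving is not in effect and Galtara is at UTC−05:00.
09:14 Galtara + 5h = 14:14 UTC.
1 March 2021 is a Monday, so the first Saturday is March 6 and the third is March 20.
1 November 2021 is a Monday, so Saturdays fall on 6, 13, 20, 27; the last is November 27.
At the standard offset (UTC−03:15), 14:14 UTC − 3h15m = 10:59 Yalor Territory standard time.
The standard-time date in Yalor Territory, April 23, 2021, lies within the daylight-saving period (20 March – 27 November), so Yalor Territory is on daylight time, UTC−02:15.
14:14 UTC − 2h15m = 11:59 Yalor Territory.

11:59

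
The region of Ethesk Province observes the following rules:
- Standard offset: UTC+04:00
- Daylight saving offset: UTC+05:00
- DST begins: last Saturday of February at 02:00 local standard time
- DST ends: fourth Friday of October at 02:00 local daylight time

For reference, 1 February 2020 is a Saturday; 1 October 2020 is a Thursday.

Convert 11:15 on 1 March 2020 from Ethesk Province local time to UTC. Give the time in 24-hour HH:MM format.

06:15

1 February 2020 is a Saturday, so Saturdays fall on 1, 8, 15, 22, 29; the last is February 29.
1 October 2020 is a Thursday, so the first Friday is October 2 and the fourth is October 23.
Daylight saving runs 29 February – 23 October; 1 March 2020 is inside that window, so Ethesk Province is at UTC+05:00.
11:15 local − 5h = 06:15 UTC.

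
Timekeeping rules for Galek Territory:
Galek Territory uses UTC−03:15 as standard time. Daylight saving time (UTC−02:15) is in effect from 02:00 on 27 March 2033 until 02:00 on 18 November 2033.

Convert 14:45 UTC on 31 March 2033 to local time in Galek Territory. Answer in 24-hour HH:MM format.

12:30

At the standard offset (UTC−03:15), 14:45 UTC − 3h15m = 11:30 Galek Territory standard time.
The standard-time date in Galek Territory, 31 March 2033, falls between 27 March and 18 November, so daylight saving is in effect and Galek Territory is at UTC−02:15.
14:45 UTC − 2h15m = 12:30 local.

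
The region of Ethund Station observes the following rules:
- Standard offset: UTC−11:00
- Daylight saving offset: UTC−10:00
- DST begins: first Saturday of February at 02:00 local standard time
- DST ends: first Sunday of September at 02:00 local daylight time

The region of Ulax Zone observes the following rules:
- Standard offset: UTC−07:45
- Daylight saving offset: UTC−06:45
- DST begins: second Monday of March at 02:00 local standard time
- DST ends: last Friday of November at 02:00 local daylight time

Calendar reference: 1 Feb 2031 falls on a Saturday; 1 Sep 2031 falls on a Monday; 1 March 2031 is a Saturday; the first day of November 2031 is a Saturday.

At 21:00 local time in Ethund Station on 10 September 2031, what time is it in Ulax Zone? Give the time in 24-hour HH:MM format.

1 February 2031 is a Saturday, so the first Saturday is February 1.
1 September 2031 is a Monday, so the first Sunday is September 7.
Daylight saving runs 1 February – 7 September; 10 September 2031 is outside that window, so Ethund Station is on standard time at UTC−11:00.
21:00 Ethund Station + 11h = 08:00 UTC (rolling into the next day, 11 September 2031).
1 March 2031 is a Saturday, so the first Monday is March 3 and the second is March 10.
1 November 2031 is a Saturday, so Fridays fall on 7, 14, 21, 28; the last is November 28.
At the standard offset (UTC−07:45), 08:00 UTC − 7h45m = 00:15 Ulax Zone standard time.
Daylight saving runs 10 March – 28 November; the standard-time date in Ulax Zone, 11 September 2031, is inside that window, so Ulax Zone is at UTC−06:45.
08:00 UTC − 6h45m = 01:15 Ulax Zone.

01:15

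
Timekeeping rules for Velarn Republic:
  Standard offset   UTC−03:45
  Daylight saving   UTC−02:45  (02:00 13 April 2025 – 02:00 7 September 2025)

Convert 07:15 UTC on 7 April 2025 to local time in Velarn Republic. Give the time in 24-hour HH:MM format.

At the standard offset (UTC−03:45), 07:15 UTC − 3h45m = 03:30 Velarn Republic standard time.
The standard-time date in Velarn Republic, 7 April 2025, does not fall between 13 April and 7 September, so daylight saving is not in effect and Velarn Republic is at UTC−03:45.
07:15 UTC − 3h45m = 03:30 local.

03:30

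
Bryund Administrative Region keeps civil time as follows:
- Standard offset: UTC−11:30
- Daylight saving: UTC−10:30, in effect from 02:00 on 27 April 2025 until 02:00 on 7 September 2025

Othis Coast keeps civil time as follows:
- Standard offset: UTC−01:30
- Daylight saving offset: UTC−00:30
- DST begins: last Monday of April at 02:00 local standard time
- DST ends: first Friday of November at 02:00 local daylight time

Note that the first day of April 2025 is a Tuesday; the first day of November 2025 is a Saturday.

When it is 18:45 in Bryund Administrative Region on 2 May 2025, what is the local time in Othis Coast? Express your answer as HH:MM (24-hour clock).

04:45

2 May 2025 falls between 27 April and 7 September, so daylight saving is in effect and Bryund Administrative Region is at UTC−10:30.
18:45 Bryund Administrative Region + 10h30m = 05:15 UTC (rolling into the next day, 3 May 2025).
1 April 2025 is a Tuesday, so Mondays fall on 7, 14, 21, 28; the last is April 28.
1 November 2025 is a Saturday, so the first Friday is November 7.
At the standard offset (UTC−01:30), 05:15 UTC − 1h30m = 03:45 Othis Coast standard time.
The standard-time date in Othis Coast, 3 May 2025, falls between 28 April and 7 November, so daylight saving is in effect and Othis Coast is at UTC−00:30.
05:15 UTC − 0h30m = 04:45 Othis Coast.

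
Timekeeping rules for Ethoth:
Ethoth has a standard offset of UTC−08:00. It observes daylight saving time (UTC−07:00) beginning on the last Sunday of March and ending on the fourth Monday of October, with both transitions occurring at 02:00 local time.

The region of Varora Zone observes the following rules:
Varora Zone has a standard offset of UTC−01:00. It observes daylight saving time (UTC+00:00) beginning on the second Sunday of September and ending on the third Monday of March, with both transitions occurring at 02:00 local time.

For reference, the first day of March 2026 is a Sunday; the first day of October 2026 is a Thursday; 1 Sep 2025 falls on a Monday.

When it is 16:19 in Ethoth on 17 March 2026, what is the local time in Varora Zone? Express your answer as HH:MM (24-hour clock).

23:19

1 March 2026 is a Sunday, so Sundays fall on 1, 8, 15, 22, 29; the last is March 29.
1 October 2026 is a Thursday, so the first Monday is October 5 and the fourth is October 26.
Daylight saving runs 29 March – 26 October; 17 March 2026 is outside that window, so Ethoth is on standard time at UTC−08:00.
16:19 Ethoth + 8h = 00:19 UTC (rolling into the next day, 18 March 2026).
1 September 2025 is a Monday, so the first Sunday is September 7 and the second is September 14.
1 March 2026 is a Sunday, so the first Monday is March 2 and the third is March 16.
At the standard offset (UTC−01:00), 00:19 UTC − 1h = 23:19 Varora Zone standard time (rolling into the previous day, 17 March 2026).
The standard-time date in Varora Zone, 17 March 2026, is outside the daylight-saving period (14 September 2025 – 16 March 2026), so Varora Zone is on standard time, UTC−01:00.
00:19 UTC − 1h = 23:19 Varora Zone (rolling into the previous day, 17 March 2026).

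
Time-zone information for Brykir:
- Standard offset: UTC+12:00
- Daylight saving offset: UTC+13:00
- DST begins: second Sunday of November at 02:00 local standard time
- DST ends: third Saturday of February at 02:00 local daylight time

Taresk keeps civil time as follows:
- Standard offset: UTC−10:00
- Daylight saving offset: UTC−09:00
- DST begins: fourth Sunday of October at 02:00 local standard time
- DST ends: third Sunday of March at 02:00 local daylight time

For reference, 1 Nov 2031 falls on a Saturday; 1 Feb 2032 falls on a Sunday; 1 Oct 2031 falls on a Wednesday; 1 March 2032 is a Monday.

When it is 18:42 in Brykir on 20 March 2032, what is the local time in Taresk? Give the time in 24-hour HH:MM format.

21:42

1 November 2031 is a Saturday, so the first Sunday is November 2 and the second is November 9.
1 February 2032 is a Sunday, so the first Saturday is February 7 and the third is February 21.
Daylight saving runs 9 November 2031 – 21 February 2032; 20 March 2032 is outside that window, so Brykir is on standard time at UTC+12:00.
18:42 Brykir − 12h = 06:42 UTC.
1 October 2031 is a Wednesday, so the first Sunday is October 5 and the fourth is October 26.
1 March 2032 is a Monday, so the first Sunday is March 7 and the third is March 21.
At the standard offset (UTC−10:00), 06:42 UTC − 10h = 20:42 Taresk standard time (rolling into the previous day, 19 March 2032).
Daylight saving runs 26 October 2031 – 21 March 2032; the standard-time date in Taresk, 19 March 2032, is inside that window, so Taresk is at UTC−09:00.
06:42 UTC − 9h = 21:42 Taresk (rolling into the previous day, 19 March 2032).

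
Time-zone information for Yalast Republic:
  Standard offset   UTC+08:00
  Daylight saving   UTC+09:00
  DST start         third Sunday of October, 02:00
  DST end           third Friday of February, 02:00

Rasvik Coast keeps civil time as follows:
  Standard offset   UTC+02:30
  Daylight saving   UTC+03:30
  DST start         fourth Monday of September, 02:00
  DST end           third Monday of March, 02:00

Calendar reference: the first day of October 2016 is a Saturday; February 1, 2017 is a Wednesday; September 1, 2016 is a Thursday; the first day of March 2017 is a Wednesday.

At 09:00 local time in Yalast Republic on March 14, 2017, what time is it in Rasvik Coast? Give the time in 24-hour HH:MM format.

04:30

1 October 2016 is a Saturday, so the first Sunday is October 2 and the third is October 16.
1 February 2017 is a Wednesday, so the first Friday is February 3 and the third is February 17.
March 14, 2017 is outside the daylight-saving period (16 October 2016 – 17 February 2017), so Yalast Republic is on standard time, UTC+08:00.
09:00 Yalast Republic − 8h = 01:00 UTC.
1 September 2016 is a Thursday, so the first Monday is September 5 and the fourth is September 26.
1 March 2017 is a Wednesday, so the first Monday is March 6 and the third is March 20.
At the standard offset (UTC+02:30), 01:00 UTC + 2h30m = 03:30 Rasvik Coast standard time.
Daylight saving runs 26 September 2016 – 20 March 2017; the standard-time date in Rasvik Coast, March 14, 2017, is inside that window, so Rasvik Coast is at UTC+03:30.
01:00 UTC + 3h30m = 04:30 Rasvik Coast.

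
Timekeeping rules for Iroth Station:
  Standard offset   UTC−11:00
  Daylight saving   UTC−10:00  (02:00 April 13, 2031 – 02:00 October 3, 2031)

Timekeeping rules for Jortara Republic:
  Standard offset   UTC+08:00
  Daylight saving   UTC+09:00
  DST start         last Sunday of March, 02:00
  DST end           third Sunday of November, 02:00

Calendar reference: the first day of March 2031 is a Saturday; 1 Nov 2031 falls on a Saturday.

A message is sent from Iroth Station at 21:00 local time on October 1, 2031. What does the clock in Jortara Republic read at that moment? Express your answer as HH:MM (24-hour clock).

16:00

Daylight saving runs 13 April – 3 October; October 1, 2031 is inside that window, so Iroth Station is at UTC−10:00.
21:00 Iroth Station + 10h = 07:00 UTC (rolling into the next day, 2 October 2031).
1 March 2031 is a Saturday, so Sundays fall on 2, 9, 16, 23, 30; the last is March 30.
1 November 2031 is a Saturday, so the first Sunday is November 2 and the third is November 16.
At the standard offset (UTC+08:00), 07:00 UTC + 8h = 15:00 Jortara Republic standard time.
The standard-time date in Jortara Republic, October 2, 2031, lies within the daylight-saving period (30 March – 16 November), so Jortara Republic is on daylight time, UTC+09:00.
07:00 UTC + 9h = 16:00 Jortara Republic.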